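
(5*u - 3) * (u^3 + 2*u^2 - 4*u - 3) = 5*u^4 + 7*u^3 - 26*u^2 - 3*u + 9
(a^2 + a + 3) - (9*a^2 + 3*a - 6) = -8*a^2 - 2*a + 9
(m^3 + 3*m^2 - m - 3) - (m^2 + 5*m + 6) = m^3 + 2*m^2 - 6*m - 9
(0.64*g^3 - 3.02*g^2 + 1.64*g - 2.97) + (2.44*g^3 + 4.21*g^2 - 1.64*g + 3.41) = 3.08*g^3 + 1.19*g^2 + 0.44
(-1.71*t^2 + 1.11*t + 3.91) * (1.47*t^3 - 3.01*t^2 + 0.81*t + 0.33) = -2.5137*t^5 + 6.7788*t^4 + 1.0215*t^3 - 11.4343*t^2 + 3.5334*t + 1.2903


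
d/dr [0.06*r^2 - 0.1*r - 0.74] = 0.12*r - 0.1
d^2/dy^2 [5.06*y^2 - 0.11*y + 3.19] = 10.1200000000000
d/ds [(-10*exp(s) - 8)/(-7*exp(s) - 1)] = -46*exp(s)/(7*exp(s) + 1)^2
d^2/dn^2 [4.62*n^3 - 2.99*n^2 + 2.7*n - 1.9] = 27.72*n - 5.98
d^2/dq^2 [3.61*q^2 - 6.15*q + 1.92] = 7.22000000000000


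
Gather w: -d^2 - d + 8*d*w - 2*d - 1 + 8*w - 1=-d^2 - 3*d + w*(8*d + 8) - 2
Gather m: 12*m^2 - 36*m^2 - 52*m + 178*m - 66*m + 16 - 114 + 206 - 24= -24*m^2 + 60*m + 84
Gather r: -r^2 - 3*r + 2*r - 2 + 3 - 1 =-r^2 - r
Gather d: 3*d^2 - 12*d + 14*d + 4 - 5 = 3*d^2 + 2*d - 1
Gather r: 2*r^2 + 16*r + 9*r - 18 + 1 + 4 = 2*r^2 + 25*r - 13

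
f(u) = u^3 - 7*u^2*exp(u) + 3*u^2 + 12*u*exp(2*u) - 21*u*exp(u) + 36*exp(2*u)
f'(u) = -7*u^2*exp(u) + 3*u^2 + 24*u*exp(2*u) - 35*u*exp(u) + 6*u + 84*exp(2*u) - 21*exp(u)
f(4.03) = 255980.59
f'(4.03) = 556590.96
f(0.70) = 145.35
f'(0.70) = 315.90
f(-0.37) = 20.12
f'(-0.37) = 27.81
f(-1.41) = 8.13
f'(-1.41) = 4.02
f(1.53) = 945.91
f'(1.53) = 2170.91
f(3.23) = 44280.30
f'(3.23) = 98036.90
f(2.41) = 7063.08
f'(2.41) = 15989.46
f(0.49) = 92.89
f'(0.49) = 193.79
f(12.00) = 4767836914494.64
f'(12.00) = 9853717601113.01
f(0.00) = 36.00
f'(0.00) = 63.00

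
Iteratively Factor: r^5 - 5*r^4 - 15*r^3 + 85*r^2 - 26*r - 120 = (r + 1)*(r^4 - 6*r^3 - 9*r^2 + 94*r - 120) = (r - 3)*(r + 1)*(r^3 - 3*r^2 - 18*r + 40) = (r - 3)*(r + 1)*(r + 4)*(r^2 - 7*r + 10) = (r - 3)*(r - 2)*(r + 1)*(r + 4)*(r - 5)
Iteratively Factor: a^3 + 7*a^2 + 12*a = (a)*(a^2 + 7*a + 12) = a*(a + 4)*(a + 3)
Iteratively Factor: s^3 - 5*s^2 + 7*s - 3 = (s - 1)*(s^2 - 4*s + 3) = (s - 3)*(s - 1)*(s - 1)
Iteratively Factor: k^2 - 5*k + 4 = (k - 4)*(k - 1)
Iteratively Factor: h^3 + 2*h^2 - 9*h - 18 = (h - 3)*(h^2 + 5*h + 6) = (h - 3)*(h + 2)*(h + 3)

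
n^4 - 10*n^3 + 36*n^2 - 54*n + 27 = (n - 3)^3*(n - 1)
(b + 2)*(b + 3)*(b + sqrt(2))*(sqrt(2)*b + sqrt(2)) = sqrt(2)*b^4 + 2*b^3 + 6*sqrt(2)*b^3 + 12*b^2 + 11*sqrt(2)*b^2 + 6*sqrt(2)*b + 22*b + 12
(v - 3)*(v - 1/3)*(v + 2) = v^3 - 4*v^2/3 - 17*v/3 + 2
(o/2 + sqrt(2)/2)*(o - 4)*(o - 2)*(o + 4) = o^4/2 - o^3 + sqrt(2)*o^3/2 - 8*o^2 - sqrt(2)*o^2 - 8*sqrt(2)*o + 16*o + 16*sqrt(2)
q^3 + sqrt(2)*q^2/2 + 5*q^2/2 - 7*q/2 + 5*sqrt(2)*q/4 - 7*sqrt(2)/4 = (q - 1)*(q + 7/2)*(q + sqrt(2)/2)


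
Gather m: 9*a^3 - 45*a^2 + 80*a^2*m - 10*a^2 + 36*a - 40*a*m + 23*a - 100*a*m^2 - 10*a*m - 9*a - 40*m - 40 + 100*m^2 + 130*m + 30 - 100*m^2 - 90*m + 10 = 9*a^3 - 55*a^2 - 100*a*m^2 + 50*a + m*(80*a^2 - 50*a)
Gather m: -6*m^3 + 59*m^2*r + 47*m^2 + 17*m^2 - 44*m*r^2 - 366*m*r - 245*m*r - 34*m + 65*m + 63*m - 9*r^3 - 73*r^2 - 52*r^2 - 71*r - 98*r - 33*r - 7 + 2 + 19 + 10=-6*m^3 + m^2*(59*r + 64) + m*(-44*r^2 - 611*r + 94) - 9*r^3 - 125*r^2 - 202*r + 24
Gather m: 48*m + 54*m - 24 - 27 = 102*m - 51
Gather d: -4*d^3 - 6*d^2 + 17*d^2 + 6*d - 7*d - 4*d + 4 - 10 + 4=-4*d^3 + 11*d^2 - 5*d - 2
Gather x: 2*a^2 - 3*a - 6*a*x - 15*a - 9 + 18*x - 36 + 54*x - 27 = 2*a^2 - 18*a + x*(72 - 6*a) - 72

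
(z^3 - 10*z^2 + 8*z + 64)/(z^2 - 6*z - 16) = z - 4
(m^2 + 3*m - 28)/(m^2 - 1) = (m^2 + 3*m - 28)/(m^2 - 1)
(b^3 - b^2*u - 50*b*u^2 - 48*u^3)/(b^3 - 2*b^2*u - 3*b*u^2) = (-b^2 + 2*b*u + 48*u^2)/(b*(-b + 3*u))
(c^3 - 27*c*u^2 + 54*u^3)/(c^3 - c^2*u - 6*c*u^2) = (c^2 + 3*c*u - 18*u^2)/(c*(c + 2*u))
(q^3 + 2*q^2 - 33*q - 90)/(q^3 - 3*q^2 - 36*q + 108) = (q^2 + 8*q + 15)/(q^2 + 3*q - 18)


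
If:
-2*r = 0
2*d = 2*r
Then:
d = 0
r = 0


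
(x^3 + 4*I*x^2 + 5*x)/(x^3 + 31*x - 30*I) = x*(x + 5*I)/(x^2 + I*x + 30)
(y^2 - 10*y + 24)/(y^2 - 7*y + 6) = (y - 4)/(y - 1)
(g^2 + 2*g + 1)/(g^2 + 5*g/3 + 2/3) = 3*(g + 1)/(3*g + 2)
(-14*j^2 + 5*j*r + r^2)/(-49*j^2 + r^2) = (-2*j + r)/(-7*j + r)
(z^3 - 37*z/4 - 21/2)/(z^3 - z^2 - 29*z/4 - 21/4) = (z + 2)/(z + 1)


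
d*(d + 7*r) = d^2 + 7*d*r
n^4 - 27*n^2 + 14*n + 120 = (n - 4)*(n - 3)*(n + 2)*(n + 5)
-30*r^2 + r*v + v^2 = (-5*r + v)*(6*r + v)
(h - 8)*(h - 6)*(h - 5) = h^3 - 19*h^2 + 118*h - 240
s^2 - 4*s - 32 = (s - 8)*(s + 4)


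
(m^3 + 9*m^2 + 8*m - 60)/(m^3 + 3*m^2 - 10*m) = (m + 6)/m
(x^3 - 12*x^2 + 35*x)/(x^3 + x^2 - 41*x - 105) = x*(x - 5)/(x^2 + 8*x + 15)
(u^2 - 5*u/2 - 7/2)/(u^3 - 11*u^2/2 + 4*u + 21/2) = 1/(u - 3)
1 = 1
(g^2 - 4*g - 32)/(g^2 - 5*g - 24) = (g + 4)/(g + 3)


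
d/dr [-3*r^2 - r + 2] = -6*r - 1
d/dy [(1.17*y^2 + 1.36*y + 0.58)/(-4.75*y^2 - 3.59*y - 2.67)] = (2.2597*y^2 - 0.7378*y - 1.549)/(22.5625*y^4 + 34.105*y^3 + 38.2531*y^2 + 19.1706*y + 7.1289)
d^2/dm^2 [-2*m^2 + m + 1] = -4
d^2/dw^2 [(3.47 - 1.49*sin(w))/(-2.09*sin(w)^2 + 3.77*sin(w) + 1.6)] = (-6.508469*sin(w)^5 + 48.889071*sin(w)^4 - 98.901935*sin(w)^3 + 13.777321*sin(w)^2 + 169.196946*sin(w) - 139.820246)/(9.129329*sin(w)^6 - 49.403211*sin(w)^5 + 68.148003*sin(w)^4 + 22.058647*sin(w)^3 - 52.17072*sin(w)^2 - 28.9536*sin(w) - 4.096)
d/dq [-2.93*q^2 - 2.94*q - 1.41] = -5.86*q - 2.94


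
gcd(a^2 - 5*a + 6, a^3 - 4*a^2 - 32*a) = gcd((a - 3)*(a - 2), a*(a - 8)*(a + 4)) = 1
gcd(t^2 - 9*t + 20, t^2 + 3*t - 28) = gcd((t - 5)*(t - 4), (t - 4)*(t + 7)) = t - 4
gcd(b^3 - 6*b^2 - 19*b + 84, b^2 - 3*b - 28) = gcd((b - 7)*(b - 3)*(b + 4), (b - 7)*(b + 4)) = b^2 - 3*b - 28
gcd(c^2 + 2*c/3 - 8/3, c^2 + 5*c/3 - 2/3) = c + 2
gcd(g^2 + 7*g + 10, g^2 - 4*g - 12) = g + 2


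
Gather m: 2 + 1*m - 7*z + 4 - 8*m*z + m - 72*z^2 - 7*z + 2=m*(2 - 8*z) - 72*z^2 - 14*z + 8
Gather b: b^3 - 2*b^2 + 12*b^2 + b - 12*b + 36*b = b^3 + 10*b^2 + 25*b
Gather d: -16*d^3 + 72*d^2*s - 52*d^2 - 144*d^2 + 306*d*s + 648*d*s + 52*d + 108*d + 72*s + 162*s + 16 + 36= -16*d^3 + d^2*(72*s - 196) + d*(954*s + 160) + 234*s + 52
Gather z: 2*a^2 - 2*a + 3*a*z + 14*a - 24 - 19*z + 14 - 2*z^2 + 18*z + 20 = 2*a^2 + 12*a - 2*z^2 + z*(3*a - 1) + 10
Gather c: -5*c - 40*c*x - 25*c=c*(-40*x - 30)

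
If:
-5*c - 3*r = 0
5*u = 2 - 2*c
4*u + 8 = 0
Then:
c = 6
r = -10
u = -2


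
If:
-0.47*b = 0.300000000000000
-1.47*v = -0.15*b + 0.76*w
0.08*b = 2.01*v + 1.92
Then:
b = -0.64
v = -0.98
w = 1.77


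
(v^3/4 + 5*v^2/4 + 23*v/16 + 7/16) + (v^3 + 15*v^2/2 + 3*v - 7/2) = 5*v^3/4 + 35*v^2/4 + 71*v/16 - 49/16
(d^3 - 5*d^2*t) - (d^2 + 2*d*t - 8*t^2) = d^3 - 5*d^2*t - d^2 - 2*d*t + 8*t^2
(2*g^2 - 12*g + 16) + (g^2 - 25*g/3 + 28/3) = 3*g^2 - 61*g/3 + 76/3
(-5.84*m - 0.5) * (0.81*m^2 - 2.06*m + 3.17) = -4.7304*m^3 + 11.6254*m^2 - 17.4828*m - 1.585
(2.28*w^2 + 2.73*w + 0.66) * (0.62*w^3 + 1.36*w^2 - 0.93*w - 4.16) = 1.4136*w^5 + 4.7934*w^4 + 2.0016*w^3 - 11.1261*w^2 - 11.9706*w - 2.7456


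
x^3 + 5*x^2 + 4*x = x*(x + 1)*(x + 4)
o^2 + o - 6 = (o - 2)*(o + 3)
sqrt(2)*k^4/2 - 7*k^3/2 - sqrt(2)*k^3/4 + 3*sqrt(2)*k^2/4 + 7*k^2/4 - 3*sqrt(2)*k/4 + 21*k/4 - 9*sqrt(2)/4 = (k - 3/2)*(k - 3*sqrt(2))*(k - sqrt(2)/2)*(sqrt(2)*k/2 + sqrt(2)/2)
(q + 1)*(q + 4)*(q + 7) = q^3 + 12*q^2 + 39*q + 28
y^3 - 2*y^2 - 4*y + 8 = (y - 2)^2*(y + 2)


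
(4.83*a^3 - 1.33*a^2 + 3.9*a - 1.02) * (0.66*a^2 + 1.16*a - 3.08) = 3.1878*a^5 + 4.725*a^4 - 13.8452*a^3 + 7.9472*a^2 - 13.1952*a + 3.1416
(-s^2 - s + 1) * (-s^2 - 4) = s^4 + s^3 + 3*s^2 + 4*s - 4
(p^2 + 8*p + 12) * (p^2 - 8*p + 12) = p^4 - 40*p^2 + 144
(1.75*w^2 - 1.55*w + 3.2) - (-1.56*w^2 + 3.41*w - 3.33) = 3.31*w^2 - 4.96*w + 6.53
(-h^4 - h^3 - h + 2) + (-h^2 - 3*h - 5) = -h^4 - h^3 - h^2 - 4*h - 3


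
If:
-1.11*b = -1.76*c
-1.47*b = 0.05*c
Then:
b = 0.00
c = 0.00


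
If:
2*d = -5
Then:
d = -5/2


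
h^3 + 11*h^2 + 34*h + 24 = (h + 1)*(h + 4)*(h + 6)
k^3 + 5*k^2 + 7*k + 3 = (k + 1)^2*(k + 3)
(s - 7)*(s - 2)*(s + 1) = s^3 - 8*s^2 + 5*s + 14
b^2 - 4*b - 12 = (b - 6)*(b + 2)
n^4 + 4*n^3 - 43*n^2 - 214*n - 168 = (n - 7)*(n + 1)*(n + 4)*(n + 6)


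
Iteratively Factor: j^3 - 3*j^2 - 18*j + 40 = (j - 5)*(j^2 + 2*j - 8) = (j - 5)*(j + 4)*(j - 2)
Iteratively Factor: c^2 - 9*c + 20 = (c - 5)*(c - 4)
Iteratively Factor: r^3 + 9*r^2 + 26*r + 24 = (r + 3)*(r^2 + 6*r + 8) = (r + 2)*(r + 3)*(r + 4)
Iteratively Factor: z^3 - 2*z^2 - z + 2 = (z - 2)*(z^2 - 1) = (z - 2)*(z - 1)*(z + 1)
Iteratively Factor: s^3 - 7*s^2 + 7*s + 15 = (s - 3)*(s^2 - 4*s - 5) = (s - 3)*(s + 1)*(s - 5)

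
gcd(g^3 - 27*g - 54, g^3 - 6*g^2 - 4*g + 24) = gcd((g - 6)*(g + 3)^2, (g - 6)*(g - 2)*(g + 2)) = g - 6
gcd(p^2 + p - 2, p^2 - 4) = p + 2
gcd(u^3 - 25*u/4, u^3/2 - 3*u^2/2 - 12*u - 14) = 1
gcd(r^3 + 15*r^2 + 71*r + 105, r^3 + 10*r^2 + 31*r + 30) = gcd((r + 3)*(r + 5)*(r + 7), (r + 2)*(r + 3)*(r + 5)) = r^2 + 8*r + 15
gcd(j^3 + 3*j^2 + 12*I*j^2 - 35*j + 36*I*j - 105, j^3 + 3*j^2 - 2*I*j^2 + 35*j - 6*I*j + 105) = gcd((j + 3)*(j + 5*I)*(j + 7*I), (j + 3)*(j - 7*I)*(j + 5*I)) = j^2 + j*(3 + 5*I) + 15*I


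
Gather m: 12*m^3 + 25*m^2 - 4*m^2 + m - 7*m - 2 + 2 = 12*m^3 + 21*m^2 - 6*m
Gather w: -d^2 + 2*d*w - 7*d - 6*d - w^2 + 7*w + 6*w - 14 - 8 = -d^2 - 13*d - w^2 + w*(2*d + 13) - 22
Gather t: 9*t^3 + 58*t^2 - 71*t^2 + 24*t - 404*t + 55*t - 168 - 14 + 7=9*t^3 - 13*t^2 - 325*t - 175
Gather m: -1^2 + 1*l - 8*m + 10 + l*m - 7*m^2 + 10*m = l - 7*m^2 + m*(l + 2) + 9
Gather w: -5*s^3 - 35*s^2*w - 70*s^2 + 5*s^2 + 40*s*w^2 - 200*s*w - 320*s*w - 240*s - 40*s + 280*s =-5*s^3 - 65*s^2 + 40*s*w^2 + w*(-35*s^2 - 520*s)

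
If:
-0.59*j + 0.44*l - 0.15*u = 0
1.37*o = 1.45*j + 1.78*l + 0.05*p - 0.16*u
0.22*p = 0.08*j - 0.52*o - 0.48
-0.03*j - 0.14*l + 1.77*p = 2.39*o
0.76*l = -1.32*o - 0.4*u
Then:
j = -0.44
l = 0.07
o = -0.63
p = -0.85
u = 1.94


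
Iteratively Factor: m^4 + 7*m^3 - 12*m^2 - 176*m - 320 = (m + 4)*(m^3 + 3*m^2 - 24*m - 80) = (m - 5)*(m + 4)*(m^2 + 8*m + 16) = (m - 5)*(m + 4)^2*(m + 4)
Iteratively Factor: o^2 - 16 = (o - 4)*(o + 4)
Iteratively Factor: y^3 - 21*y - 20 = (y + 1)*(y^2 - y - 20) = (y - 5)*(y + 1)*(y + 4)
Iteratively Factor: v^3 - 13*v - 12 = (v + 1)*(v^2 - v - 12) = (v - 4)*(v + 1)*(v + 3)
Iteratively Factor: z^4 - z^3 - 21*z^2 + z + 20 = (z - 1)*(z^3 - 21*z - 20) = (z - 1)*(z + 4)*(z^2 - 4*z - 5) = (z - 1)*(z + 1)*(z + 4)*(z - 5)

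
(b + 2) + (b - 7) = 2*b - 5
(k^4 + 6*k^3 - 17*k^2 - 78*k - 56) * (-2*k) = -2*k^5 - 12*k^4 + 34*k^3 + 156*k^2 + 112*k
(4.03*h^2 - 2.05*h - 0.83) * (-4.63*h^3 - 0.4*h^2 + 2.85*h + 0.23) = -18.6589*h^5 + 7.8795*h^4 + 16.1484*h^3 - 4.5836*h^2 - 2.837*h - 0.1909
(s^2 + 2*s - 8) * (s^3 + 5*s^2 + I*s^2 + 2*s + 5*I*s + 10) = s^5 + 7*s^4 + I*s^4 + 4*s^3 + 7*I*s^3 - 26*s^2 + 2*I*s^2 + 4*s - 40*I*s - 80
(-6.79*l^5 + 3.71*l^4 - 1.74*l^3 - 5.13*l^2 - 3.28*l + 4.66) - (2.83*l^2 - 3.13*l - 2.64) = -6.79*l^5 + 3.71*l^4 - 1.74*l^3 - 7.96*l^2 - 0.15*l + 7.3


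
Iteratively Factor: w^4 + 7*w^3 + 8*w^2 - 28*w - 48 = (w + 4)*(w^3 + 3*w^2 - 4*w - 12) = (w + 3)*(w + 4)*(w^2 - 4) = (w - 2)*(w + 3)*(w + 4)*(w + 2)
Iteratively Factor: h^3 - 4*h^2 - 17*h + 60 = (h - 5)*(h^2 + h - 12) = (h - 5)*(h + 4)*(h - 3)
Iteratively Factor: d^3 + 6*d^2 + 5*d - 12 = (d + 3)*(d^2 + 3*d - 4) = (d + 3)*(d + 4)*(d - 1)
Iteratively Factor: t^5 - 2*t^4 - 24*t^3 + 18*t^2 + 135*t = (t + 3)*(t^4 - 5*t^3 - 9*t^2 + 45*t) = (t + 3)^2*(t^3 - 8*t^2 + 15*t) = t*(t + 3)^2*(t^2 - 8*t + 15) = t*(t - 5)*(t + 3)^2*(t - 3)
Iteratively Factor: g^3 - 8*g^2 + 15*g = (g)*(g^2 - 8*g + 15) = g*(g - 3)*(g - 5)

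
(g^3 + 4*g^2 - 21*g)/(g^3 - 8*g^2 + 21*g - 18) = g*(g + 7)/(g^2 - 5*g + 6)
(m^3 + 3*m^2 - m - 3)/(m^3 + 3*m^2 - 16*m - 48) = (m^2 - 1)/(m^2 - 16)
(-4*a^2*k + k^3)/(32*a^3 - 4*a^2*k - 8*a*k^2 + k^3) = -k/(8*a - k)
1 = 1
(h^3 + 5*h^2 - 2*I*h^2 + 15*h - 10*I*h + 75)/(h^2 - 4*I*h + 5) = (h^2 + h*(5 + 3*I) + 15*I)/(h + I)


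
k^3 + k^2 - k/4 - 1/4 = (k - 1/2)*(k + 1/2)*(k + 1)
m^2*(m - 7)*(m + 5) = m^4 - 2*m^3 - 35*m^2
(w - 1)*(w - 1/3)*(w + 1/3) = w^3 - w^2 - w/9 + 1/9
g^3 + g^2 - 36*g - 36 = (g - 6)*(g + 1)*(g + 6)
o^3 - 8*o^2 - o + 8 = (o - 8)*(o - 1)*(o + 1)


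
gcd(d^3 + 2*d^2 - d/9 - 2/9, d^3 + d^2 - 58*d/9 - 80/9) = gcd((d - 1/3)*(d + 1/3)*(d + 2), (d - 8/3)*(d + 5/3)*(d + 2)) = d + 2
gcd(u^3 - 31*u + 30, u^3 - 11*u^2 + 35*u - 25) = u^2 - 6*u + 5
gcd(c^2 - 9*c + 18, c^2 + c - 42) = c - 6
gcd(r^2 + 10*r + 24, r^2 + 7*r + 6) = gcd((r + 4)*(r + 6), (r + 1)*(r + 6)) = r + 6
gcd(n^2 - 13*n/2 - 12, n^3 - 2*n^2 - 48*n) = n - 8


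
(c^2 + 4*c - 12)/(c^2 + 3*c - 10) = (c + 6)/(c + 5)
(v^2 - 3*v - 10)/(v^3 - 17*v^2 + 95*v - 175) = (v + 2)/(v^2 - 12*v + 35)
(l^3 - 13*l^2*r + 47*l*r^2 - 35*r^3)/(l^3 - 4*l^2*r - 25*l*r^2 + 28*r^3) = (l - 5*r)/(l + 4*r)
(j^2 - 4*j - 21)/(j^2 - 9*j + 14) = (j + 3)/(j - 2)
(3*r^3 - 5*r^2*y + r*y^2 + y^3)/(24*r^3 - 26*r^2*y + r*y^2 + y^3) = (-3*r^2 + 2*r*y + y^2)/(-24*r^2 + 2*r*y + y^2)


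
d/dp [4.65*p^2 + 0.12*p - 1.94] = 9.3*p + 0.12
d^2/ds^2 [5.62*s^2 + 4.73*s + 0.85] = 11.2400000000000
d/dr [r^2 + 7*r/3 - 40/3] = 2*r + 7/3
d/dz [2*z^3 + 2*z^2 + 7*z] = 6*z^2 + 4*z + 7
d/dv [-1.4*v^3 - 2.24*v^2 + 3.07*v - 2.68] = -4.2*v^2 - 4.48*v + 3.07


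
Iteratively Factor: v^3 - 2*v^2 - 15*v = (v - 5)*(v^2 + 3*v) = (v - 5)*(v + 3)*(v)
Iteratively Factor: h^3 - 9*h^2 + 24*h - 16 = (h - 1)*(h^2 - 8*h + 16) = (h - 4)*(h - 1)*(h - 4)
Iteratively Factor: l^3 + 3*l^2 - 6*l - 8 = (l + 4)*(l^2 - l - 2) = (l + 1)*(l + 4)*(l - 2)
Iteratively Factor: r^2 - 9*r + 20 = (r - 4)*(r - 5)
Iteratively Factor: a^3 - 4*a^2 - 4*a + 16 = (a + 2)*(a^2 - 6*a + 8) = (a - 4)*(a + 2)*(a - 2)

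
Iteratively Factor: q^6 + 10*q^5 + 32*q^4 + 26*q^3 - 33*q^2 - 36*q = (q + 4)*(q^5 + 6*q^4 + 8*q^3 - 6*q^2 - 9*q) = (q + 3)*(q + 4)*(q^4 + 3*q^3 - q^2 - 3*q) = (q + 1)*(q + 3)*(q + 4)*(q^3 + 2*q^2 - 3*q) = q*(q + 1)*(q + 3)*(q + 4)*(q^2 + 2*q - 3) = q*(q - 1)*(q + 1)*(q + 3)*(q + 4)*(q + 3)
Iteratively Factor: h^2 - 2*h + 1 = (h - 1)*(h - 1)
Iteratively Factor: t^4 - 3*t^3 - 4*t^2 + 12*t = (t - 3)*(t^3 - 4*t) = t*(t - 3)*(t^2 - 4) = t*(t - 3)*(t - 2)*(t + 2)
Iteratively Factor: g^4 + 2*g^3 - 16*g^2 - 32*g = (g + 4)*(g^3 - 2*g^2 - 8*g) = g*(g + 4)*(g^2 - 2*g - 8) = g*(g - 4)*(g + 4)*(g + 2)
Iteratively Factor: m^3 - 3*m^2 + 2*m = (m)*(m^2 - 3*m + 2) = m*(m - 1)*(m - 2)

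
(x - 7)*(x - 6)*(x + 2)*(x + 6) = x^4 - 5*x^3 - 50*x^2 + 180*x + 504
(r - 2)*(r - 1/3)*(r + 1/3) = r^3 - 2*r^2 - r/9 + 2/9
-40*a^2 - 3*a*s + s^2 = (-8*a + s)*(5*a + s)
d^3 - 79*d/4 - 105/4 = (d - 5)*(d + 3/2)*(d + 7/2)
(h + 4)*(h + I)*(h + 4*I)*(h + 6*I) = h^4 + 4*h^3 + 11*I*h^3 - 34*h^2 + 44*I*h^2 - 136*h - 24*I*h - 96*I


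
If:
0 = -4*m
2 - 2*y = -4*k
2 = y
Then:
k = 1/2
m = 0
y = 2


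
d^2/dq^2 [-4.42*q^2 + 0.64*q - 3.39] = -8.84000000000000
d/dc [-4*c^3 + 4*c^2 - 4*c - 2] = -12*c^2 + 8*c - 4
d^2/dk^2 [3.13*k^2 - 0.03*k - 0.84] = 6.26000000000000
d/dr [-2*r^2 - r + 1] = -4*r - 1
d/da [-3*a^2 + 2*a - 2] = 2 - 6*a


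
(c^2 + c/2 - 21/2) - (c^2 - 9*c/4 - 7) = 11*c/4 - 7/2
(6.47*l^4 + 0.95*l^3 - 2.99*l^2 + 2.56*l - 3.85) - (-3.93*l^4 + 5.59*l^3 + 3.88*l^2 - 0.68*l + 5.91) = 10.4*l^4 - 4.64*l^3 - 6.87*l^2 + 3.24*l - 9.76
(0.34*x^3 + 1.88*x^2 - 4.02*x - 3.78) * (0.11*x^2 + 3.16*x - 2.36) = 0.0374*x^5 + 1.2812*x^4 + 4.6962*x^3 - 17.5558*x^2 - 2.4576*x + 8.9208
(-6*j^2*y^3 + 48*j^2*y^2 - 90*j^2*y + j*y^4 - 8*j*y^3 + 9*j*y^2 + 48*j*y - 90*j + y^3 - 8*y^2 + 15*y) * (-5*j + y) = 30*j^3*y^3 - 240*j^3*y^2 + 450*j^3*y - 11*j^2*y^4 + 88*j^2*y^3 - 135*j^2*y^2 - 240*j^2*y + 450*j^2 + j*y^5 - 8*j*y^4 + 4*j*y^3 + 88*j*y^2 - 165*j*y + y^4 - 8*y^3 + 15*y^2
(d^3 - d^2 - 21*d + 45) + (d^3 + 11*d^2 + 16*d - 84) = 2*d^3 + 10*d^2 - 5*d - 39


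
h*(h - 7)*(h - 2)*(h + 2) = h^4 - 7*h^3 - 4*h^2 + 28*h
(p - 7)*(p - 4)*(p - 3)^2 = p^4 - 17*p^3 + 103*p^2 - 267*p + 252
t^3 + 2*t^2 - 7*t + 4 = (t - 1)^2*(t + 4)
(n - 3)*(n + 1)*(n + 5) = n^3 + 3*n^2 - 13*n - 15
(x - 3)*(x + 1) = x^2 - 2*x - 3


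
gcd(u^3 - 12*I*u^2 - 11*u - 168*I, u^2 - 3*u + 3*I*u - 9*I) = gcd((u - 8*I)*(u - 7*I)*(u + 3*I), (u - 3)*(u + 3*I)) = u + 3*I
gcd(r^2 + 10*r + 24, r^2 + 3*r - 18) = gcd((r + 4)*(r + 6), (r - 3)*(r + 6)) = r + 6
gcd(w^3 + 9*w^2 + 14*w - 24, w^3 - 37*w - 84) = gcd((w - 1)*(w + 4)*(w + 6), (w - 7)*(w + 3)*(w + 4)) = w + 4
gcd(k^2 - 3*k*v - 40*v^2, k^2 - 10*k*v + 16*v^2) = -k + 8*v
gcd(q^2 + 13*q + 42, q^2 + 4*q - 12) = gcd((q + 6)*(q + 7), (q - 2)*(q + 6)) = q + 6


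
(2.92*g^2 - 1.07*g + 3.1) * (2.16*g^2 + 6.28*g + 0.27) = 6.3072*g^4 + 16.0264*g^3 + 0.7648*g^2 + 19.1791*g + 0.837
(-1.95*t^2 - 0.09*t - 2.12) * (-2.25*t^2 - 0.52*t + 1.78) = 4.3875*t^4 + 1.2165*t^3 + 1.3458*t^2 + 0.9422*t - 3.7736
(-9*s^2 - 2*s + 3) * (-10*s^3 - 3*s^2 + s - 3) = 90*s^5 + 47*s^4 - 33*s^3 + 16*s^2 + 9*s - 9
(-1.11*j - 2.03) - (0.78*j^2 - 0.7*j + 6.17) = -0.78*j^2 - 0.41*j - 8.2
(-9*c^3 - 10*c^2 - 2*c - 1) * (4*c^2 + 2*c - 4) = -36*c^5 - 58*c^4 + 8*c^3 + 32*c^2 + 6*c + 4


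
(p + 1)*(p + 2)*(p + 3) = p^3 + 6*p^2 + 11*p + 6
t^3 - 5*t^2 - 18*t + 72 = (t - 6)*(t - 3)*(t + 4)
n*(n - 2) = n^2 - 2*n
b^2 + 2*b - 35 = (b - 5)*(b + 7)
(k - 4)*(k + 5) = k^2 + k - 20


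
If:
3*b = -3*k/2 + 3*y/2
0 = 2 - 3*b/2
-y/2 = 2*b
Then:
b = 4/3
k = -8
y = -16/3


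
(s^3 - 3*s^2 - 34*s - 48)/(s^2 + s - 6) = (s^2 - 6*s - 16)/(s - 2)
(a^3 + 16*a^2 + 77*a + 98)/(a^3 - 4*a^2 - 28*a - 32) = (a^2 + 14*a + 49)/(a^2 - 6*a - 16)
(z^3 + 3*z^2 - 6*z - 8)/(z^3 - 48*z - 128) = (z^2 - z - 2)/(z^2 - 4*z - 32)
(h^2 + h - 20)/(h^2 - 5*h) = (h^2 + h - 20)/(h*(h - 5))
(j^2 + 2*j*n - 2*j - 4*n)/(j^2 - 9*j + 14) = (j + 2*n)/(j - 7)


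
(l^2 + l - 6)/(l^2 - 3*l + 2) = (l + 3)/(l - 1)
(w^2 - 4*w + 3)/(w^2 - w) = (w - 3)/w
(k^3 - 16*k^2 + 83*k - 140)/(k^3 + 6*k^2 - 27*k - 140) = (k^2 - 11*k + 28)/(k^2 + 11*k + 28)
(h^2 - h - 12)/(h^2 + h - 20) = (h + 3)/(h + 5)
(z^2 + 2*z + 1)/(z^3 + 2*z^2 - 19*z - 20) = (z + 1)/(z^2 + z - 20)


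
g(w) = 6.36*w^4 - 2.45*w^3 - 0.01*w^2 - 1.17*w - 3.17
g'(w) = 25.44*w^3 - 7.35*w^2 - 0.02*w - 1.17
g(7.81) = 22482.49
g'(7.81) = 11669.45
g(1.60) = 26.58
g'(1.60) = 84.18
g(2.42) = 177.35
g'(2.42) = 316.29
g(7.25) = 16625.69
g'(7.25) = 9306.98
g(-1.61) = 51.65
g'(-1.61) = -126.36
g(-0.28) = -2.75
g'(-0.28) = -2.30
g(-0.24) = -2.83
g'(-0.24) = -1.94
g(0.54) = -3.65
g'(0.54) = 0.68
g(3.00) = 442.24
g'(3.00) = 619.50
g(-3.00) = 581.56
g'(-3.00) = -754.14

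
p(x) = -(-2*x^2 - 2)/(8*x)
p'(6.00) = 0.24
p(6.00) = 1.54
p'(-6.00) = 0.24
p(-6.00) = -1.54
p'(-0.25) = -3.75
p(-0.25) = -1.06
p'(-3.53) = 0.23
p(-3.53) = -0.95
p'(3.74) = 0.23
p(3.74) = 1.00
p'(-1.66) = 0.16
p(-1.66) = -0.57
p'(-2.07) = 0.19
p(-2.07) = -0.64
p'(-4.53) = 0.24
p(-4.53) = -1.19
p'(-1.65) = 0.16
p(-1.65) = -0.56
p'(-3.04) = 0.22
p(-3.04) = -0.84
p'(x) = 1/2 + (-2*x^2 - 2)/(8*x^2) = (x^2 - 1)/(4*x^2)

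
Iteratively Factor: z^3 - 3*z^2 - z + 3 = (z - 1)*(z^2 - 2*z - 3) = (z - 3)*(z - 1)*(z + 1)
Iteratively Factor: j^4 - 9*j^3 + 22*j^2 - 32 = (j - 4)*(j^3 - 5*j^2 + 2*j + 8) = (j - 4)^2*(j^2 - j - 2) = (j - 4)^2*(j - 2)*(j + 1)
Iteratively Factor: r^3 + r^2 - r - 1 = (r + 1)*(r^2 - 1) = (r + 1)^2*(r - 1)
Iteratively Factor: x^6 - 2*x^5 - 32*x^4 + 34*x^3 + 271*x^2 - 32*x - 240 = (x + 4)*(x^5 - 6*x^4 - 8*x^3 + 66*x^2 + 7*x - 60) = (x + 3)*(x + 4)*(x^4 - 9*x^3 + 19*x^2 + 9*x - 20) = (x - 4)*(x + 3)*(x + 4)*(x^3 - 5*x^2 - x + 5) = (x - 4)*(x + 1)*(x + 3)*(x + 4)*(x^2 - 6*x + 5) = (x - 5)*(x - 4)*(x + 1)*(x + 3)*(x + 4)*(x - 1)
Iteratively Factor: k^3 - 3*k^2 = (k)*(k^2 - 3*k) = k*(k - 3)*(k)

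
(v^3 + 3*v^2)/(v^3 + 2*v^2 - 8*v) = v*(v + 3)/(v^2 + 2*v - 8)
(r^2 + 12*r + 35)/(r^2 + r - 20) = (r + 7)/(r - 4)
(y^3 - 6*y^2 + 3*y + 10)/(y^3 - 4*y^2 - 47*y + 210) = (y^2 - y - 2)/(y^2 + y - 42)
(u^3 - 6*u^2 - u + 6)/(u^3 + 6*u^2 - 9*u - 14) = (u^2 - 7*u + 6)/(u^2 + 5*u - 14)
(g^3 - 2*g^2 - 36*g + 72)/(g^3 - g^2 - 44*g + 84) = (g + 6)/(g + 7)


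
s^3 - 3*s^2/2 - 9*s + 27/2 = (s - 3)*(s - 3/2)*(s + 3)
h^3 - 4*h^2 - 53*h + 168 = (h - 8)*(h - 3)*(h + 7)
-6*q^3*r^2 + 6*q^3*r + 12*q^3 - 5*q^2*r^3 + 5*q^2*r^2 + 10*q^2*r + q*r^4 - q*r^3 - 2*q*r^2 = (-6*q + r)*(q + r)*(r - 2)*(q*r + q)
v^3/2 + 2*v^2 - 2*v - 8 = (v/2 + 1)*(v - 2)*(v + 4)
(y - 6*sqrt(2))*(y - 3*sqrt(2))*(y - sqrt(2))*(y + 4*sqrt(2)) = y^4 - 6*sqrt(2)*y^3 - 26*y^2 + 180*sqrt(2)*y - 288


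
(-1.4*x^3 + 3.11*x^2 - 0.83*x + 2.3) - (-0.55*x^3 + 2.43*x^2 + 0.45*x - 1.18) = -0.85*x^3 + 0.68*x^2 - 1.28*x + 3.48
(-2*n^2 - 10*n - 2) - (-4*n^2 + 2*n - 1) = 2*n^2 - 12*n - 1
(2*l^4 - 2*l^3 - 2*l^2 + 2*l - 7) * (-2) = -4*l^4 + 4*l^3 + 4*l^2 - 4*l + 14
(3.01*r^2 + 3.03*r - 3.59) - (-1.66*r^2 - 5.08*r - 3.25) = 4.67*r^2 + 8.11*r - 0.34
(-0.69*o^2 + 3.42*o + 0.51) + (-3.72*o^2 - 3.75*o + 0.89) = -4.41*o^2 - 0.33*o + 1.4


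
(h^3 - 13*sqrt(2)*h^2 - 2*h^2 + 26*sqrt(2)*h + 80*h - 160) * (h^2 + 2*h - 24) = h^5 - 13*sqrt(2)*h^4 + 52*h^3 + 48*h^2 + 364*sqrt(2)*h^2 - 2240*h - 624*sqrt(2)*h + 3840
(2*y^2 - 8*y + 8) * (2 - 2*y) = -4*y^3 + 20*y^2 - 32*y + 16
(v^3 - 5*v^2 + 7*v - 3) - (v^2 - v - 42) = v^3 - 6*v^2 + 8*v + 39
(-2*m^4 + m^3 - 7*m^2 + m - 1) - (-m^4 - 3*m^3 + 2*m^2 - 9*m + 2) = -m^4 + 4*m^3 - 9*m^2 + 10*m - 3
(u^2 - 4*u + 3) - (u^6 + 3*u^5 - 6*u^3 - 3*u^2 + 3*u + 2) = -u^6 - 3*u^5 + 6*u^3 + 4*u^2 - 7*u + 1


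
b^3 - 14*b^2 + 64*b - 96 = (b - 6)*(b - 4)^2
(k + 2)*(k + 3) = k^2 + 5*k + 6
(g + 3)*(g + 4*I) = g^2 + 3*g + 4*I*g + 12*I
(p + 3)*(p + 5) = p^2 + 8*p + 15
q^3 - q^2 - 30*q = q*(q - 6)*(q + 5)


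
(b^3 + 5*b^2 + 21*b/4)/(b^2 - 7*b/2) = (4*b^2 + 20*b + 21)/(2*(2*b - 7))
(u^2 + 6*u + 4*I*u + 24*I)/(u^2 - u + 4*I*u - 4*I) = (u + 6)/(u - 1)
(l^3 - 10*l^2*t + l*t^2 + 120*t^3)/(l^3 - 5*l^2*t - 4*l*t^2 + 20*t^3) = (-l^2 + 5*l*t + 24*t^2)/(-l^2 + 4*t^2)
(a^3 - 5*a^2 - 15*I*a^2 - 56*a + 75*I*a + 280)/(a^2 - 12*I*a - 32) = (a^2 - a*(5 + 7*I) + 35*I)/(a - 4*I)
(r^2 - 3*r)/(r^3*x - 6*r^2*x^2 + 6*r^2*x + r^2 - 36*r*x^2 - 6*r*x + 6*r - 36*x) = r*(r - 3)/(r^3*x - 6*r^2*x^2 + 6*r^2*x + r^2 - 36*r*x^2 - 6*r*x + 6*r - 36*x)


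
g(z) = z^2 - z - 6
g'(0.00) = -1.00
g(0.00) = -6.00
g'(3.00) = 5.00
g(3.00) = 0.00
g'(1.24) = 1.48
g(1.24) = -5.70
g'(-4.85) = -10.70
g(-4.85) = 22.37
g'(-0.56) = -2.12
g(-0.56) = -5.13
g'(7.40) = 13.80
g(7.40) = 41.36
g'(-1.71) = -4.42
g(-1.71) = -1.37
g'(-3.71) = -8.42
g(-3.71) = 11.47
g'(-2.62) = -6.24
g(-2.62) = 3.48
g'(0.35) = -0.30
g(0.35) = -6.23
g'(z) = 2*z - 1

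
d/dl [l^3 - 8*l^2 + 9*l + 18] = 3*l^2 - 16*l + 9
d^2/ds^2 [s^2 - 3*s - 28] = 2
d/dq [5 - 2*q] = -2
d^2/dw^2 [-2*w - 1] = 0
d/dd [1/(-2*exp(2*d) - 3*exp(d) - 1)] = (4*exp(d) + 3)*exp(d)/(2*exp(2*d) + 3*exp(d) + 1)^2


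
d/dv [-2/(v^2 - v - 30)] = 2*(2*v - 1)/(-v^2 + v + 30)^2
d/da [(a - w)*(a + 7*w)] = 2*a + 6*w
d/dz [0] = 0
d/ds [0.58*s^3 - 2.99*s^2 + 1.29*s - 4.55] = 1.74*s^2 - 5.98*s + 1.29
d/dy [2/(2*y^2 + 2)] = -2*y/(y^2 + 1)^2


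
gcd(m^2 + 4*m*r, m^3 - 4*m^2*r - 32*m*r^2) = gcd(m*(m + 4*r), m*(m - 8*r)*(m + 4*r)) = m^2 + 4*m*r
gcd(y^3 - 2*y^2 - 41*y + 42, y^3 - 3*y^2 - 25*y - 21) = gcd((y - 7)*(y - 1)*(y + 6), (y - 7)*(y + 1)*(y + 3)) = y - 7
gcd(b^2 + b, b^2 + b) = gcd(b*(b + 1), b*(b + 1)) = b^2 + b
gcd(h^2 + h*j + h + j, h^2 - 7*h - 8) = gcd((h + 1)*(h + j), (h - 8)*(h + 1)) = h + 1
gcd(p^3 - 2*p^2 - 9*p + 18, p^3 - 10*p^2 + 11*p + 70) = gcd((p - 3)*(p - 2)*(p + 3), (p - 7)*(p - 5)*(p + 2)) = 1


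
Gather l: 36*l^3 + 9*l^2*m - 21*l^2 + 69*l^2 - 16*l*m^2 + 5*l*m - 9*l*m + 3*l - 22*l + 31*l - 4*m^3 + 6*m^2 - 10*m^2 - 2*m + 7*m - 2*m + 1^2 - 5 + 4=36*l^3 + l^2*(9*m + 48) + l*(-16*m^2 - 4*m + 12) - 4*m^3 - 4*m^2 + 3*m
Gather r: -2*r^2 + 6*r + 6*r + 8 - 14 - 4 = -2*r^2 + 12*r - 10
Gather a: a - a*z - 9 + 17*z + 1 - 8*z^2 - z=a*(1 - z) - 8*z^2 + 16*z - 8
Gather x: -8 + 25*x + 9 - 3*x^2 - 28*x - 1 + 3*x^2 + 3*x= 0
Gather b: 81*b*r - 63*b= b*(81*r - 63)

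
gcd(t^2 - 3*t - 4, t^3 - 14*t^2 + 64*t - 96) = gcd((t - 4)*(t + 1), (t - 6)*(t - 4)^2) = t - 4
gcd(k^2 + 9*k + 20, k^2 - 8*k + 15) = 1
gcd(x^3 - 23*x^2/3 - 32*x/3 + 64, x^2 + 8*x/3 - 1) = x + 3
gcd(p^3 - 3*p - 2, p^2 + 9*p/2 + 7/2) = p + 1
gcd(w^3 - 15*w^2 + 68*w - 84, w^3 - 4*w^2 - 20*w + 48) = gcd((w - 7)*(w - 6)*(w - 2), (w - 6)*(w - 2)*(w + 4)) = w^2 - 8*w + 12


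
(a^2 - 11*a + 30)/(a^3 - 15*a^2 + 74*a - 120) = 1/(a - 4)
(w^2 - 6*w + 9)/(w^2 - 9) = (w - 3)/(w + 3)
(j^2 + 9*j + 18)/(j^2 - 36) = (j + 3)/(j - 6)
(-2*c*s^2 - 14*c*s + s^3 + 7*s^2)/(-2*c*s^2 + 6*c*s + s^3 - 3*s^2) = (s + 7)/(s - 3)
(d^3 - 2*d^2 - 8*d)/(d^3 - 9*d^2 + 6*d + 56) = d/(d - 7)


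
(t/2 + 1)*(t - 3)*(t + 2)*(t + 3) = t^4/2 + 2*t^3 - 5*t^2/2 - 18*t - 18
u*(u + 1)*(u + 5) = u^3 + 6*u^2 + 5*u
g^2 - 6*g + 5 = (g - 5)*(g - 1)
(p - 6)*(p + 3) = p^2 - 3*p - 18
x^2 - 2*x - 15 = (x - 5)*(x + 3)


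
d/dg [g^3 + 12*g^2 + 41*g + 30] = 3*g^2 + 24*g + 41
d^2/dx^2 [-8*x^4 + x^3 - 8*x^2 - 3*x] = -96*x^2 + 6*x - 16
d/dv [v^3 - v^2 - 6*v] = 3*v^2 - 2*v - 6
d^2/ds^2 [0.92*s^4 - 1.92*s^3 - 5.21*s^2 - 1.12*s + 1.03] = 11.04*s^2 - 11.52*s - 10.42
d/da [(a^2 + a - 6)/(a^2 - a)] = 2*(-a^2 + 6*a - 3)/(a^2*(a^2 - 2*a + 1))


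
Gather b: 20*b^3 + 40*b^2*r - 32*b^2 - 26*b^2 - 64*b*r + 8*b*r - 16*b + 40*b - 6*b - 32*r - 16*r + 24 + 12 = 20*b^3 + b^2*(40*r - 58) + b*(18 - 56*r) - 48*r + 36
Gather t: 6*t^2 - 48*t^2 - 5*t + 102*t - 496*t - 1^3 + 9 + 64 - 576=-42*t^2 - 399*t - 504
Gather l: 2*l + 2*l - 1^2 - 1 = 4*l - 2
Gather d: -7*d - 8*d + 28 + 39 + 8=75 - 15*d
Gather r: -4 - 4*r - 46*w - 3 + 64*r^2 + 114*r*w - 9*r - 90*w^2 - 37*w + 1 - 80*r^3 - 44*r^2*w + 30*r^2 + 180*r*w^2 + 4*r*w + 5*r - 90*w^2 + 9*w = -80*r^3 + r^2*(94 - 44*w) + r*(180*w^2 + 118*w - 8) - 180*w^2 - 74*w - 6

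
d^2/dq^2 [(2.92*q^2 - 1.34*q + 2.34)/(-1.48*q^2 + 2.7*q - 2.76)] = (-17.466368*q^3 + 40.8124800000001*q^2 + 23.262048*q - 39.51576)/(3.241792*q^6 - 17.74224*q^5 + 50.504112*q^4 - 85.85676*q^3 + 94.183344*q^2 - 61.70256*q + 21.024576)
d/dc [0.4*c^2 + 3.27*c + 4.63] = 0.8*c + 3.27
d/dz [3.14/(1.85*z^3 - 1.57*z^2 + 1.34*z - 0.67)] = (-17.427*z^2 + 9.8596*z - 4.2076)/(1.85*z^3 - 1.57*z^2 + 1.34*z - 0.67)^2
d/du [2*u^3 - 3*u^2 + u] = 6*u^2 - 6*u + 1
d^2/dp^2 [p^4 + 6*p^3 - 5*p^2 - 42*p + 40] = 12*p^2 + 36*p - 10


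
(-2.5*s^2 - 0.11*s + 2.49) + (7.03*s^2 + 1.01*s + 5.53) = 4.53*s^2 + 0.9*s + 8.02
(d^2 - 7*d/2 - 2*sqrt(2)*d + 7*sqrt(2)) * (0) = 0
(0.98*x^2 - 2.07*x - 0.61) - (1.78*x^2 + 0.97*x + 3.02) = -0.8*x^2 - 3.04*x - 3.63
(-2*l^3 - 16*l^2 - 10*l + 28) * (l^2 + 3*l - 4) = -2*l^5 - 22*l^4 - 50*l^3 + 62*l^2 + 124*l - 112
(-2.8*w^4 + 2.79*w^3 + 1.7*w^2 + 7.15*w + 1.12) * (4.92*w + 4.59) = -13.776*w^5 + 0.874800000000002*w^4 + 21.1701*w^3 + 42.981*w^2 + 38.3289*w + 5.1408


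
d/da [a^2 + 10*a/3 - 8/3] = 2*a + 10/3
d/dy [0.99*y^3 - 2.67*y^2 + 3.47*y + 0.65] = 2.97*y^2 - 5.34*y + 3.47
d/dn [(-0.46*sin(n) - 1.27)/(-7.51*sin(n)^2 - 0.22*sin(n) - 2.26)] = (-3.4546*sin(n)^2 - 19.0754*sin(n) + 0.7602)*cos(n)/(56.4001*sin(n)^4 + 3.3044*sin(n)^3 + 33.9936*sin(n)^2 + 0.9944*sin(n) + 5.1076)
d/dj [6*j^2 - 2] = 12*j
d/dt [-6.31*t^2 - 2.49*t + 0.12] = -12.62*t - 2.49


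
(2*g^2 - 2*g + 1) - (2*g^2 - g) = 1 - g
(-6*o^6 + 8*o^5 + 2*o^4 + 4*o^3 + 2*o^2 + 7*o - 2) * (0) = 0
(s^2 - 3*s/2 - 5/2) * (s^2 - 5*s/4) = s^4 - 11*s^3/4 - 5*s^2/8 + 25*s/8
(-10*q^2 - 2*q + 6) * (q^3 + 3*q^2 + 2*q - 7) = -10*q^5 - 32*q^4 - 20*q^3 + 84*q^2 + 26*q - 42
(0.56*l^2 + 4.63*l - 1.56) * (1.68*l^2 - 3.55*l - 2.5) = 0.9408*l^4 + 5.7904*l^3 - 20.4573*l^2 - 6.037*l + 3.9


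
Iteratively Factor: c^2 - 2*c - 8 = (c + 2)*(c - 4)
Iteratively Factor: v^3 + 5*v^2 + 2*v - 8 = (v - 1)*(v^2 + 6*v + 8) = (v - 1)*(v + 2)*(v + 4)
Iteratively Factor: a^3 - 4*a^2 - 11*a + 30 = (a + 3)*(a^2 - 7*a + 10) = (a - 5)*(a + 3)*(a - 2)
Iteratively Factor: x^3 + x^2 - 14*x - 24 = (x - 4)*(x^2 + 5*x + 6) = (x - 4)*(x + 3)*(x + 2)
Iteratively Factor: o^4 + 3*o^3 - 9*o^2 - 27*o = (o - 3)*(o^3 + 6*o^2 + 9*o) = (o - 3)*(o + 3)*(o^2 + 3*o) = o*(o - 3)*(o + 3)*(o + 3)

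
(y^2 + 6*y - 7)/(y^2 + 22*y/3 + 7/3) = 3*(y - 1)/(3*y + 1)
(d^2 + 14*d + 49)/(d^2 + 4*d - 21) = (d + 7)/(d - 3)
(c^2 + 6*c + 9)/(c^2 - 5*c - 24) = (c + 3)/(c - 8)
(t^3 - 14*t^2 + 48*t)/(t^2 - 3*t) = (t^2 - 14*t + 48)/(t - 3)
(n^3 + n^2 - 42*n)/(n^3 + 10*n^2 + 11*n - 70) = n*(n - 6)/(n^2 + 3*n - 10)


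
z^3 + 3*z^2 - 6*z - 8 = (z - 2)*(z + 1)*(z + 4)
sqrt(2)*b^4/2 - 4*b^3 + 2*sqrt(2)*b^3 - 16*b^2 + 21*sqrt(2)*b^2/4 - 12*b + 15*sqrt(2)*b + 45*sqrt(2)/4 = (b + 3)*(b - 5*sqrt(2)/2)*(b - 3*sqrt(2)/2)*(sqrt(2)*b/2 + sqrt(2)/2)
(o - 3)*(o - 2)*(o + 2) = o^3 - 3*o^2 - 4*o + 12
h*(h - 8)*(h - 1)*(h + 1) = h^4 - 8*h^3 - h^2 + 8*h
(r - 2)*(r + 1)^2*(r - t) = r^4 - r^3*t - 3*r^2 + 3*r*t - 2*r + 2*t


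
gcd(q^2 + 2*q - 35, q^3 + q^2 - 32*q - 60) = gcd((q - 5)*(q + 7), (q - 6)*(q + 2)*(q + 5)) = 1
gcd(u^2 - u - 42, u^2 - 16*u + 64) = 1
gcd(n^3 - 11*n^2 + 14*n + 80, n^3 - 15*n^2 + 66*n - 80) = n^2 - 13*n + 40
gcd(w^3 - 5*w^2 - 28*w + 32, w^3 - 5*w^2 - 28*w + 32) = w^3 - 5*w^2 - 28*w + 32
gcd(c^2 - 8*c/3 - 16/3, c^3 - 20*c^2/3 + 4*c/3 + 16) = c + 4/3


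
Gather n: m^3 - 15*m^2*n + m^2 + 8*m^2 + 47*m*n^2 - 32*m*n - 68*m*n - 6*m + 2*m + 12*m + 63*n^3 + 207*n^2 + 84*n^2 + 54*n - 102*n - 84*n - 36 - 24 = m^3 + 9*m^2 + 8*m + 63*n^3 + n^2*(47*m + 291) + n*(-15*m^2 - 100*m - 132) - 60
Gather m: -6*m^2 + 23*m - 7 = -6*m^2 + 23*m - 7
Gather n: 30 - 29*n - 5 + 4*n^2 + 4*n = 4*n^2 - 25*n + 25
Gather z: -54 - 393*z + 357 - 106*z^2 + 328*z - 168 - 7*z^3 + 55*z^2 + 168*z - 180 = -7*z^3 - 51*z^2 + 103*z - 45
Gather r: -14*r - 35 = -14*r - 35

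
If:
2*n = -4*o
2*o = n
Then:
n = 0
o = 0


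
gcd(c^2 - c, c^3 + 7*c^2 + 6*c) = c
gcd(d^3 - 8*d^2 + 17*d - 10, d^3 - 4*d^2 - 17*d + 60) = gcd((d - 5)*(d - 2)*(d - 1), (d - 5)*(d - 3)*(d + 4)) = d - 5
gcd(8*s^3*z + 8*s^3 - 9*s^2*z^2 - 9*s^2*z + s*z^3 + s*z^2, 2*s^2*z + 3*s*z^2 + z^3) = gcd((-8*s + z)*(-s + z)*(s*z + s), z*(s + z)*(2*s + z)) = 1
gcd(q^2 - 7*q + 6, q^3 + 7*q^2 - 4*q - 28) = 1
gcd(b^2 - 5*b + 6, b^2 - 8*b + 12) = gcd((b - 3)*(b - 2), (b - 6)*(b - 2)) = b - 2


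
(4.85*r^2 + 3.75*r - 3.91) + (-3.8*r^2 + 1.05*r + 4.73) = 1.05*r^2 + 4.8*r + 0.82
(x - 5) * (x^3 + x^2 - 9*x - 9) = x^4 - 4*x^3 - 14*x^2 + 36*x + 45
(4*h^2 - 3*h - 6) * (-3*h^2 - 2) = -12*h^4 + 9*h^3 + 10*h^2 + 6*h + 12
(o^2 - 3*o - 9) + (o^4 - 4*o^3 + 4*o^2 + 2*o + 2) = o^4 - 4*o^3 + 5*o^2 - o - 7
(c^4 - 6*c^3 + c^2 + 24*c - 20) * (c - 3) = c^5 - 9*c^4 + 19*c^3 + 21*c^2 - 92*c + 60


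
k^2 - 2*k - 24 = (k - 6)*(k + 4)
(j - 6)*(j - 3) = j^2 - 9*j + 18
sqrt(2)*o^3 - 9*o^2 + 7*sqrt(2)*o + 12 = (o - 3*sqrt(2))*(o - 2*sqrt(2))*(sqrt(2)*o + 1)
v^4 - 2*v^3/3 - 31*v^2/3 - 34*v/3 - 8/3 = (v - 4)*(v + 1/3)*(v + 1)*(v + 2)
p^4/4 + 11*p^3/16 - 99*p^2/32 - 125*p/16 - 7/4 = (p/4 + 1/2)*(p - 7/2)*(p + 1/4)*(p + 4)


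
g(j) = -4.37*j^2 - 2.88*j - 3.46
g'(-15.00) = 128.22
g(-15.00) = -943.51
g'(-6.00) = 49.56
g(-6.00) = -143.50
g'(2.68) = -26.30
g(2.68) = -42.57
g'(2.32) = -23.16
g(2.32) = -33.66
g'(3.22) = -31.02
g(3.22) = -58.04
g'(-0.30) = -0.26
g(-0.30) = -2.99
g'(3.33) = -31.98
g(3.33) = -61.51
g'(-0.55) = 1.93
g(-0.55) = -3.20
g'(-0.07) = -2.27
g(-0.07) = -3.28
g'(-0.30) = -0.26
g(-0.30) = -2.99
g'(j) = -8.74*j - 2.88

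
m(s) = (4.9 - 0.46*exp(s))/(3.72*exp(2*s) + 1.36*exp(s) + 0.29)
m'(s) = (4.9 - 0.46*exp(s))*(-7.44*exp(2*s) - 1.36*exp(s))/(3.72*exp(2*s) + 1.36*exp(s) + 0.29)^2 - 0.46*exp(s)/(3.72*exp(2*s) + 1.36*exp(s) + 0.29) = (1.7112*exp(2*s) - 36.456*exp(s) - 6.7974)*exp(s)/(13.8384*exp(4*s) + 10.1184*exp(3*s) + 4.0072*exp(2*s) + 0.7888*exp(s) + 0.0841)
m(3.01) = -0.00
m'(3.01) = -0.00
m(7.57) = -0.00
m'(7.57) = 0.00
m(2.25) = 0.00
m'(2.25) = -0.02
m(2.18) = 0.00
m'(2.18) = -0.02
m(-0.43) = 1.67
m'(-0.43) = -2.56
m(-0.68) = 2.41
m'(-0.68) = -3.36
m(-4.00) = 15.47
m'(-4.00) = -1.37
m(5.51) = -0.00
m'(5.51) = 0.00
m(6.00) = 0.00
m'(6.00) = 0.00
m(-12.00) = 16.90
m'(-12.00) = 0.00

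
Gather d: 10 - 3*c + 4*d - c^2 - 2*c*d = -c^2 - 3*c + d*(4 - 2*c) + 10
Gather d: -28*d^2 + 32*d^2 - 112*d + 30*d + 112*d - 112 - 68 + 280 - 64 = 4*d^2 + 30*d + 36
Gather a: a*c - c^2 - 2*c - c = a*c - c^2 - 3*c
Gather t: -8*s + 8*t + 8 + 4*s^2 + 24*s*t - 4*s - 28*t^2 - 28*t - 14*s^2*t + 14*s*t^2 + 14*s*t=4*s^2 - 12*s + t^2*(14*s - 28) + t*(-14*s^2 + 38*s - 20) + 8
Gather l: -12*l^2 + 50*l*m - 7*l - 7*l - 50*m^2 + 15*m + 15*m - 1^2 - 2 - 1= -12*l^2 + l*(50*m - 14) - 50*m^2 + 30*m - 4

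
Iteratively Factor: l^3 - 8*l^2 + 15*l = (l)*(l^2 - 8*l + 15) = l*(l - 3)*(l - 5)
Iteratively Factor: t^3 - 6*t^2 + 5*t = (t - 5)*(t^2 - t) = t*(t - 5)*(t - 1)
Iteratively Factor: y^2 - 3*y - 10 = (y - 5)*(y + 2)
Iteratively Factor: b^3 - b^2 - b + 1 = (b + 1)*(b^2 - 2*b + 1) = (b - 1)*(b + 1)*(b - 1)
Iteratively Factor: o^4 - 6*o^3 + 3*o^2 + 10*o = (o - 2)*(o^3 - 4*o^2 - 5*o) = o*(o - 2)*(o^2 - 4*o - 5) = o*(o - 2)*(o + 1)*(o - 5)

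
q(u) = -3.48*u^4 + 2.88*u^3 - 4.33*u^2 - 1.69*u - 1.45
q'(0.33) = -4.11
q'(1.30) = -28.93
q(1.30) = -14.58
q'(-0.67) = 12.18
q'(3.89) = -724.02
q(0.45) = -2.97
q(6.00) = -4055.47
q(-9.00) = -25268.77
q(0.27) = -2.18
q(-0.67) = -3.83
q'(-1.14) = 40.03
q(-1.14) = -15.30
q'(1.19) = -23.22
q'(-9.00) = 10923.77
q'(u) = -13.92*u^3 + 8.64*u^2 - 8.66*u - 1.69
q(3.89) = -700.87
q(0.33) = -2.42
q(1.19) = -11.72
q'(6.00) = -2749.33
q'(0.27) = -3.67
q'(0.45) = -5.11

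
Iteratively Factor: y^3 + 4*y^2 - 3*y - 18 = (y + 3)*(y^2 + y - 6) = (y - 2)*(y + 3)*(y + 3)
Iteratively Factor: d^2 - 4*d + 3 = (d - 1)*(d - 3)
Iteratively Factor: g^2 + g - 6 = (g + 3)*(g - 2)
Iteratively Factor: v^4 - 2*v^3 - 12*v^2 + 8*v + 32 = (v - 4)*(v^3 + 2*v^2 - 4*v - 8) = (v - 4)*(v + 2)*(v^2 - 4) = (v - 4)*(v + 2)^2*(v - 2)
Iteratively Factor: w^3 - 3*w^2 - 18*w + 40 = (w - 5)*(w^2 + 2*w - 8) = (w - 5)*(w + 4)*(w - 2)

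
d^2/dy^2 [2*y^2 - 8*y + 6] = 4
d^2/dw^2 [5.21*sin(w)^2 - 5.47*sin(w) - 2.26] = 5.47*sin(w) + 10.42*cos(2*w)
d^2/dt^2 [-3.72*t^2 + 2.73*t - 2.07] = -7.44000000000000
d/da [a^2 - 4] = 2*a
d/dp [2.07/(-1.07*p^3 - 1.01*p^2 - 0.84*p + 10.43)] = (6.6447*p^2 + 4.1814*p + 1.7388)/(1.07*p^3 + 1.01*p^2 + 0.84*p - 10.43)^2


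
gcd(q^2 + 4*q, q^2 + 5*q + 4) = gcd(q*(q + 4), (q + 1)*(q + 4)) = q + 4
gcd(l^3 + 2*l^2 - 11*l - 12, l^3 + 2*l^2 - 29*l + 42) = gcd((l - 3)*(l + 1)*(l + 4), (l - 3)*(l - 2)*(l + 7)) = l - 3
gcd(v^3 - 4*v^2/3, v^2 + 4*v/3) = v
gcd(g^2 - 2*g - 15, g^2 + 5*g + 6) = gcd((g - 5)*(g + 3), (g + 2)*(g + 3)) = g + 3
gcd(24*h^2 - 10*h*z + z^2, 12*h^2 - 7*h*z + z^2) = -4*h + z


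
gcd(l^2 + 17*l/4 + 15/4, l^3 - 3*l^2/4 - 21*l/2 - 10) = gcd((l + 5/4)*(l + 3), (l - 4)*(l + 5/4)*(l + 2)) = l + 5/4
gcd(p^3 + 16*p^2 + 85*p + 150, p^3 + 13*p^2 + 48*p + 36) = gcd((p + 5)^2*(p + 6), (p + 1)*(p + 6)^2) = p + 6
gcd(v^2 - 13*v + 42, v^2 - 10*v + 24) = v - 6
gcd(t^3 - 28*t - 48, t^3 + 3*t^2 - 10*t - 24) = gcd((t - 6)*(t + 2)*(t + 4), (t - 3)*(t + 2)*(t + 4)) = t^2 + 6*t + 8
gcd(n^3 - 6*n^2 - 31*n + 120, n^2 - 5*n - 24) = n - 8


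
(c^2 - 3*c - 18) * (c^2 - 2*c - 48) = c^4 - 5*c^3 - 60*c^2 + 180*c + 864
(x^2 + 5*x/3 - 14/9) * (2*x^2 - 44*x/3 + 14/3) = 2*x^4 - 34*x^3/3 - 206*x^2/9 + 826*x/27 - 196/27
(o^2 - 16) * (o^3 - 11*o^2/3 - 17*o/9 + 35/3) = o^5 - 11*o^4/3 - 161*o^3/9 + 211*o^2/3 + 272*o/9 - 560/3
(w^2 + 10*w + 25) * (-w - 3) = -w^3 - 13*w^2 - 55*w - 75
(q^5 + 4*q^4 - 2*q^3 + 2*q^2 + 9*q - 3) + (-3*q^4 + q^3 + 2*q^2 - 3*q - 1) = q^5 + q^4 - q^3 + 4*q^2 + 6*q - 4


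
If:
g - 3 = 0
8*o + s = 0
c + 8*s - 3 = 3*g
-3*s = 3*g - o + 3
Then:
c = 1068/25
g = 3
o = 12/25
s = -96/25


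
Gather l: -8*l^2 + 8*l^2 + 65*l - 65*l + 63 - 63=0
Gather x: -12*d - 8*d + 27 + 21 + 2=50 - 20*d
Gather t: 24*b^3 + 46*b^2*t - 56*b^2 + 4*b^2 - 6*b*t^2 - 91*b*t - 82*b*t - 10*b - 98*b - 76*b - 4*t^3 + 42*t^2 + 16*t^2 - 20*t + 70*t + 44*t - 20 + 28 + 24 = 24*b^3 - 52*b^2 - 184*b - 4*t^3 + t^2*(58 - 6*b) + t*(46*b^2 - 173*b + 94) + 32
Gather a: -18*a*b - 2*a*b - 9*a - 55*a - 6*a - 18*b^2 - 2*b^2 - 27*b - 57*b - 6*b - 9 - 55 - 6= a*(-20*b - 70) - 20*b^2 - 90*b - 70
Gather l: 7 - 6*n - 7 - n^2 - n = -n^2 - 7*n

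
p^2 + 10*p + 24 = (p + 4)*(p + 6)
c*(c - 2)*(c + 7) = c^3 + 5*c^2 - 14*c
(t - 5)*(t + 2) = t^2 - 3*t - 10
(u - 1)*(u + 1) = u^2 - 1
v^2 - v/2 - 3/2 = (v - 3/2)*(v + 1)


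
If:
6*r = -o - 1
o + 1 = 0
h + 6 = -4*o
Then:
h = -2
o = -1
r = 0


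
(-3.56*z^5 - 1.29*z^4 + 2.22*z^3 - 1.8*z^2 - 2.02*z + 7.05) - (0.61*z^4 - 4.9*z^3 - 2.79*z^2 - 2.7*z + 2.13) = -3.56*z^5 - 1.9*z^4 + 7.12*z^3 + 0.99*z^2 + 0.68*z + 4.92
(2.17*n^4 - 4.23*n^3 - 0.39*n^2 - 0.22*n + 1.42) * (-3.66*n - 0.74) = -7.9422*n^5 + 13.876*n^4 + 4.5576*n^3 + 1.0938*n^2 - 5.0344*n - 1.0508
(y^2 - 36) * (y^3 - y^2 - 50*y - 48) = y^5 - y^4 - 86*y^3 - 12*y^2 + 1800*y + 1728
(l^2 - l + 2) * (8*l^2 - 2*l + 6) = 8*l^4 - 10*l^3 + 24*l^2 - 10*l + 12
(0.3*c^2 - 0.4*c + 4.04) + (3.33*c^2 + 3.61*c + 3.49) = 3.63*c^2 + 3.21*c + 7.53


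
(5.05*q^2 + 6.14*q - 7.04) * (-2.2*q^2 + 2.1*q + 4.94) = -11.11*q^4 - 2.903*q^3 + 53.329*q^2 + 15.5476*q - 34.7776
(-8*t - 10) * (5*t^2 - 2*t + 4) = -40*t^3 - 34*t^2 - 12*t - 40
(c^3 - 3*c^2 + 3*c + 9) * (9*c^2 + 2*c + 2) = 9*c^5 - 25*c^4 + 23*c^3 + 81*c^2 + 24*c + 18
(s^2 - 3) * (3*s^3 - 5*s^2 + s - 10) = 3*s^5 - 5*s^4 - 8*s^3 + 5*s^2 - 3*s + 30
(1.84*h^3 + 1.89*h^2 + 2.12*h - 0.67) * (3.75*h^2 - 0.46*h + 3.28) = 6.9*h^5 + 6.2411*h^4 + 13.1158*h^3 + 2.7115*h^2 + 7.2618*h - 2.1976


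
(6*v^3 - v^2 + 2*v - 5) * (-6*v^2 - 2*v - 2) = -36*v^5 - 6*v^4 - 22*v^3 + 28*v^2 + 6*v + 10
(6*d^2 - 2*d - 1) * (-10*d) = -60*d^3 + 20*d^2 + 10*d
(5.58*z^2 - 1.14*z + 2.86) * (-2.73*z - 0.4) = -15.2334*z^3 + 0.880199999999999*z^2 - 7.3518*z - 1.144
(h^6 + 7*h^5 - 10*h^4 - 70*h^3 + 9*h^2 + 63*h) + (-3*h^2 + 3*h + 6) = h^6 + 7*h^5 - 10*h^4 - 70*h^3 + 6*h^2 + 66*h + 6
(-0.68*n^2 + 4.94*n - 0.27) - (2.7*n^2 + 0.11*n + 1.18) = -3.38*n^2 + 4.83*n - 1.45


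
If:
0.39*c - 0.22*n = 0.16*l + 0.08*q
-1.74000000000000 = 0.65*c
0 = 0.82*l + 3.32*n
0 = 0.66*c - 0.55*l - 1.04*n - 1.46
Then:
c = -2.68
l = -11.01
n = 2.72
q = 1.49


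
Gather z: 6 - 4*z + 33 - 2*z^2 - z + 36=-2*z^2 - 5*z + 75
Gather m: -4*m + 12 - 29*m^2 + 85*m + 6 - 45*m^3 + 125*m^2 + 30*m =-45*m^3 + 96*m^2 + 111*m + 18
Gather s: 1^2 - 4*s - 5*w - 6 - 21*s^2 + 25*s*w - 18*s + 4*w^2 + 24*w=-21*s^2 + s*(25*w - 22) + 4*w^2 + 19*w - 5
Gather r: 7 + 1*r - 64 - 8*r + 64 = 7 - 7*r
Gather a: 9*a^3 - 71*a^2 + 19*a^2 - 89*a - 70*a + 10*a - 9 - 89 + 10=9*a^3 - 52*a^2 - 149*a - 88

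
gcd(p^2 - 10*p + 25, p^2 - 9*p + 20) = p - 5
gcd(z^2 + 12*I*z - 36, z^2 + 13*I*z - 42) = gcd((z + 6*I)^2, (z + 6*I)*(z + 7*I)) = z + 6*I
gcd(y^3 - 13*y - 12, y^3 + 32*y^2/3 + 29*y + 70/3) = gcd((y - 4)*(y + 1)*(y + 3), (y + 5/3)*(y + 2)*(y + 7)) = 1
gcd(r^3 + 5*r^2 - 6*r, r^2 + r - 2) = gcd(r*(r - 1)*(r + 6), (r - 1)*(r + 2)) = r - 1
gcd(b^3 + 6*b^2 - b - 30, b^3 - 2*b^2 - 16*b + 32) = b - 2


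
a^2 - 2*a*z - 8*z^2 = (a - 4*z)*(a + 2*z)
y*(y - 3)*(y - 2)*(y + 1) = y^4 - 4*y^3 + y^2 + 6*y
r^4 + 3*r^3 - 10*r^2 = r^2*(r - 2)*(r + 5)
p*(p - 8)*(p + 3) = p^3 - 5*p^2 - 24*p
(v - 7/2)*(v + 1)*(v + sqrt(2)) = v^3 - 5*v^2/2 + sqrt(2)*v^2 - 5*sqrt(2)*v/2 - 7*v/2 - 7*sqrt(2)/2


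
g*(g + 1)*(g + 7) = g^3 + 8*g^2 + 7*g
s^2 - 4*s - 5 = (s - 5)*(s + 1)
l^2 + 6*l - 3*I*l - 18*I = (l + 6)*(l - 3*I)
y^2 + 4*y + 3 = (y + 1)*(y + 3)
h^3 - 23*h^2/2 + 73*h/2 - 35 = (h - 7)*(h - 5/2)*(h - 2)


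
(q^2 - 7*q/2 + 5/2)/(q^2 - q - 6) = (-q^2 + 7*q/2 - 5/2)/(-q^2 + q + 6)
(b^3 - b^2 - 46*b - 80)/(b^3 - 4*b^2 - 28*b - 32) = (b + 5)/(b + 2)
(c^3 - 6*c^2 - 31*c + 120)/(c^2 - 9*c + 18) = (c^2 - 3*c - 40)/(c - 6)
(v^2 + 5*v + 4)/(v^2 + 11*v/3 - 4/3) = 3*(v + 1)/(3*v - 1)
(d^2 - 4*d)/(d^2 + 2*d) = (d - 4)/(d + 2)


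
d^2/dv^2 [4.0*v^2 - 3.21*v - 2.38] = 8.00000000000000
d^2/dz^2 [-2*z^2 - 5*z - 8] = -4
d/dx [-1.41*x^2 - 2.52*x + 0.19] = -2.82*x - 2.52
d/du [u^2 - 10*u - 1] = 2*u - 10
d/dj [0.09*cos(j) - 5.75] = -0.09*sin(j)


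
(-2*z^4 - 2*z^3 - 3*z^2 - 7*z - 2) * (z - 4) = -2*z^5 + 6*z^4 + 5*z^3 + 5*z^2 + 26*z + 8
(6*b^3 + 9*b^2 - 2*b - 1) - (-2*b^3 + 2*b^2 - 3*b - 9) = 8*b^3 + 7*b^2 + b + 8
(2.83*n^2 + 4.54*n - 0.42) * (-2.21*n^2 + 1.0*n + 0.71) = -6.2543*n^4 - 7.2034*n^3 + 7.4775*n^2 + 2.8034*n - 0.2982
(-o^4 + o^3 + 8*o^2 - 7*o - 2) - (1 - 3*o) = -o^4 + o^3 + 8*o^2 - 4*o - 3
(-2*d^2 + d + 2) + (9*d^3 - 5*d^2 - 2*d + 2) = 9*d^3 - 7*d^2 - d + 4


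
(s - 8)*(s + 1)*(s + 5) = s^3 - 2*s^2 - 43*s - 40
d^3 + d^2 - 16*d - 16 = (d - 4)*(d + 1)*(d + 4)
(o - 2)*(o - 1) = o^2 - 3*o + 2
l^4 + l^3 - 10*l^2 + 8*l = l*(l - 2)*(l - 1)*(l + 4)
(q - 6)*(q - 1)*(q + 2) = q^3 - 5*q^2 - 8*q + 12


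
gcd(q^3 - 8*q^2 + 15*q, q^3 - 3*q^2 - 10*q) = q^2 - 5*q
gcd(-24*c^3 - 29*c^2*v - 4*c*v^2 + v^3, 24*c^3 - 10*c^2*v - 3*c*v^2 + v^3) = 3*c + v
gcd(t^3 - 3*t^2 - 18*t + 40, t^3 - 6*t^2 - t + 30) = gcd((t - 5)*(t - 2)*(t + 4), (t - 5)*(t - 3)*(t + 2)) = t - 5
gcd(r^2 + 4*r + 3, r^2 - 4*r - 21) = r + 3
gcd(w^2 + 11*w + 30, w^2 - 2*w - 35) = w + 5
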